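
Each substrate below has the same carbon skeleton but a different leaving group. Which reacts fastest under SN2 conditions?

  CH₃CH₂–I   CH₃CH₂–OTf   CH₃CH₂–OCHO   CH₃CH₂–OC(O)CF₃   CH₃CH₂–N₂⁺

CH₃CH₂–N₂⁺

Identical carbon frameworks mean the comparison reduces to leaving-group quality.
Leaving-group ability tracks the stability of the departed species; conjugate-acid pKₐ is the usual yardstick (lower pKₐ → better LG).
CH₃CH₂–N₂⁺ loses N₂: no meaningful conjugate acid; N₂ departs as an exceptionally stable neutral molecule
CH₃CH₂–OTf loses OTf⁻: pKₐ(CF₃SO₃H (triflic acid)) ≈ -14
CH₃CH₂–I loses I⁻: pKₐ(HI) ≈ -10
CH₃CH₂–OC(O)CF₃ loses CF₃COO⁻: pKₐ(CF₃COOH) ≈ 0.2
CH₃CH₂–OCHO loses HCOO⁻: pKₐ(HCOOH) ≈ 3.8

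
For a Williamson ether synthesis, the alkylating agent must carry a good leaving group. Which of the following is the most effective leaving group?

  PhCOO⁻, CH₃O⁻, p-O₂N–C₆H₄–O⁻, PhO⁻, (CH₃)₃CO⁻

PhCOO⁻

The more stable X⁻ (or X) is on its own — i.e. the weaker a base it is — the better a leaving group it makes.
PhCOO⁻: pKₐ(C₆H₅COOH) ≈ 4.2
p-O₂N–C₆H₄–O⁻: pKₐ(p-nitrophenol) ≈ 7.2
PhO⁻: pKₐ(C₆H₅OH (phenol)) ≈ 10
CH₃O⁻: pKₐ(CH₃OH) ≈ 15.5
(CH₃)₃CO⁻: pKₐ(t-BuOH) ≈ 18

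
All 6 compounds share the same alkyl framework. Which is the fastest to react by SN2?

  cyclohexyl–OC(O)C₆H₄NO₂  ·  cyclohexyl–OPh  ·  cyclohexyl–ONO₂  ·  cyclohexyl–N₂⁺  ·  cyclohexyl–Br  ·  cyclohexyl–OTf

Identical carbon frameworks mean the comparison reduces to leaving-group quality.
Rank by basicity of the departing species: weakest base leaves most easily.
cyclohexyl–N₂⁺ loses N₂: no meaningful conjugate acid; N₂ departs as an exceptionally stable neutral molecule
cyclohexyl–OTf loses OTf⁻: pKₐ(CF₃SO₃H (triflic acid)) ≈ -14
cyclohexyl–Br loses Br⁻: pKₐ(HBr) ≈ -9
cyclohexyl–ONO₂ loses NO₃⁻: pKₐ(HNO₃) ≈ -1.3
cyclohexyl–OC(O)C₆H₄NO₂ loses p-O₂N–C₆H₄–COO⁻: pKₐ(p-nitrobenzoic acid) ≈ 3.4
cyclohexyl–OPh loses PhO⁻: pKₐ(C₆H₅OH (phenol)) ≈ 10

cyclohexyl–N₂⁺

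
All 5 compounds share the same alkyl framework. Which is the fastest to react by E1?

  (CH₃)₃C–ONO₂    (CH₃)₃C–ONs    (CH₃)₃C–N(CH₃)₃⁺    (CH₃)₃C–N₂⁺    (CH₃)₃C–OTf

(CH₃)₃C–N₂⁺

With the same alkyl group throughout, only the leaving group differentiates the rates.
Rank by basicity of the departing species: weakest base leaves most easily.
(CH₃)₃C–N₂⁺ loses N₂: no meaningful conjugate acid; N₂ departs as an exceptionally stable neutral molecule
(CH₃)₃C–OTf loses OTf⁻: pKₐ(CF₃SO₃H (triflic acid)) ≈ -14
(CH₃)₃C–ONs loses ONs⁻: pKₐ(p-O₂NC₆H₄SO₃H) ≈ -3.5
(CH₃)₃C–ONO₂ loses NO₃⁻: pKₐ(HNO₃) ≈ -1.3
(CH₃)₃C–N(CH₃)₃⁺ loses NR'₃: pKₐ(R'₃NH⁺) ≈ 10.7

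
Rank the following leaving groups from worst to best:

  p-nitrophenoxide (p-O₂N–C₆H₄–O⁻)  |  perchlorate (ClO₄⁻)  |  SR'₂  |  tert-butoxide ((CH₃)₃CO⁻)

Leaving-group ability tracks the stability of the departed species; conjugate-acid pKₐ is the usual yardstick (lower pKₐ → better LG).
perchlorate (ClO₄⁻): pKₐ(HClO₄) ≈ -10
SR'₂: pKₐ(R'₂SH⁺) ≈ -7 — neutral; leaves from a sulfonium salt (R–SR'₂⁺)
p-nitrophenoxide (p-O₂N–C₆H₄–O⁻): pKₐ(p-nitrophenol) ≈ 7.2
tert-butoxide ((CH₃)₃CO⁻): pKₐ(t-BuOH) ≈ 18
Reversing gives the worst-to-best order requested.

tert-butoxide ((CH₃)₃CO⁻) < p-nitrophenoxide (p-O₂N–C₆H₄–O⁻) < SR'₂ < perchlorate (ClO₄⁻)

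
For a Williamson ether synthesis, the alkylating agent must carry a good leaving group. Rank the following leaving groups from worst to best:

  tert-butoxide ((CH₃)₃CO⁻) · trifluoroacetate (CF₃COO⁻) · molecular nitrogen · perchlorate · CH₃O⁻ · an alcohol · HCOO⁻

tert-butoxide ((CH₃)₃CO⁻) < CH₃O⁻ < HCOO⁻ < trifluoroacetate (CF₃COO⁻) < an alcohol < perchlorate < molecular nitrogen

molecular nitrogen: no meaningful conjugate acid; N₂ departs as an exceptionally stable neutral molecule
perchlorate: pKₐ(HClO₄) ≈ -10
an alcohol: pKₐ(R'OH₂⁺) ≈ -2.4 — neutral; leaves from a protonated ether (an oxonium ion, R–O(H)R'⁺)
trifluoroacetate (CF₃COO⁻): pKₐ(CF₃COOH) ≈ 0.2
HCOO⁻: pKₐ(HCOOH) ≈ 3.8
CH₃O⁻: pKₐ(CH₃OH) ≈ 15.5
tert-butoxide ((CH₃)₃CO⁻): pKₐ(t-BuOH) ≈ 18
Reversing gives the worst-to-best order requested.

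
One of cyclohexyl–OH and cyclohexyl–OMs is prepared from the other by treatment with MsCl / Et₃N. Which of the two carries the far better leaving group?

cyclohexyl–OMs

From cyclohexyl–OH the departing group would be OH⁻ (pKₐ(H₂O) ≈ 15.7). Strong base; essentially never leaves without prior activation.
From cyclohexyl–OMs the leaving group is OMs⁻ (pKₐ(CH₃SO₃H (MsOH)) ≈ -1.9). Resonance-delocalised alkanesulfonate.
Treatment with MsCl / Et₃N works by converting the hydroxyl into a mesylate, making cyclohexyl–OMs enormously more reactive.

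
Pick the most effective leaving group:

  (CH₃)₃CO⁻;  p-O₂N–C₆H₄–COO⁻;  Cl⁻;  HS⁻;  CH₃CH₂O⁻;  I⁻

I⁻

Rank by basicity of the departing species: weakest base leaves most easily.
I⁻: pKₐ(HI) ≈ -10
Cl⁻: pKₐ(HCl) ≈ -7
p-O₂N–C₆H₄–COO⁻: pKₐ(p-nitrobenzoic acid) ≈ 3.4
HS⁻: pKₐ(H₂S) ≈ 7
CH₃CH₂O⁻: pKₐ(CH₃CH₂OH) ≈ 16
(CH₃)₃CO⁻: pKₐ(t-BuOH) ≈ 18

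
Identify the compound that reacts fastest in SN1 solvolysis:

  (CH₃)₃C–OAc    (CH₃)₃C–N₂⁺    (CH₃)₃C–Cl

(CH₃)₃C–N₂⁺

Identical carbon frameworks mean the comparison reduces to leaving-group quality.
A good leaving group is a weak base: the lower the pKₐ of its conjugate acid, the more readily it departs.
(CH₃)₃C–N₂⁺ loses N₂: no meaningful conjugate acid; N₂ departs as an exceptionally stable neutral molecule
(CH₃)₃C–Cl loses Cl⁻: pKₐ(HCl) ≈ -7
(CH₃)₃C–OAc loses AcO⁻: pKₐ(CH₃COOH) ≈ 4.8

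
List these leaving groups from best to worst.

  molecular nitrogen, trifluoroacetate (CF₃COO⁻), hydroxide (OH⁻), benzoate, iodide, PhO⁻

molecular nitrogen > iodide > trifluoroacetate (CF₃COO⁻) > benzoate > PhO⁻ > hydroxide (OH⁻)

molecular nitrogen: no meaningful conjugate acid; N₂ departs as an exceptionally stable neutral molecule
iodide: pKₐ(HI) ≈ -10
trifluoroacetate (CF₃COO⁻): pKₐ(CF₃COOH) ≈ 0.2
benzoate: pKₐ(C₆H₅COOH) ≈ 4.2
PhO⁻: pKₐ(C₆H₅OH (phenol)) ≈ 10
hydroxide (OH⁻): pKₐ(H₂O) ≈ 15.7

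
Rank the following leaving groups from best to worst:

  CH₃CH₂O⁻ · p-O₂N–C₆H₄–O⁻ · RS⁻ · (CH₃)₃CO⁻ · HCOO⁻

HCOO⁻: pKₐ(HCOOH) ≈ 3.8 — resonance-stabilised carboxylate
p-O₂N–C₆H₄–O⁻: pKₐ(p-nitrophenol) ≈ 7.2 — nitro group delocalises the charge; the classic chromogenic LG
RS⁻: pKₐ(RSH (a thiol)) ≈ 10.5 — moderately basic; rarely leaves without activation
CH₃CH₂O⁻: pKₐ(CH₃CH₂OH) ≈ 16 — strong base; alkoxides do not leave unassisted
(CH₃)₃CO⁻: pKₐ(t-BuOH) ≈ 18

HCOO⁻ > p-O₂N–C₆H₄–O⁻ > RS⁻ > CH₃CH₂O⁻ > (CH₃)₃CO⁻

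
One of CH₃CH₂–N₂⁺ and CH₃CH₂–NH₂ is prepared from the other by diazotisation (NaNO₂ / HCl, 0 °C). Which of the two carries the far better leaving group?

From CH₃CH₂–NH₂ the departing group would be NH₂⁻ (pKₐ(NH₃) ≈ 38). Extremely strong base; never a leaving group.
From CH₃CH₂–N₂⁺ the leaving group is N₂ (no meaningful conjugate acid; N₂ departs as an exceptionally stable neutral molecule).
Diazotisation (NaNO₂ / HCl, 0 °C) works by generating a diazonium salt that expels N₂, making CH₃CH₂–N₂⁺ enormously more reactive.

CH₃CH₂–N₂⁺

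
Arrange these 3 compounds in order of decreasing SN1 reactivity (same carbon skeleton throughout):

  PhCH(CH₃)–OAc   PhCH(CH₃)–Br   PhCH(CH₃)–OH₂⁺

PhCH(CH₃)–Br > PhCH(CH₃)–OH₂⁺ > PhCH(CH₃)–OAc

The skeletons are identical, so relative rate is governed entirely by leaving-group ability.
Leaving-group ability tracks the stability of the departed species; conjugate-acid pKₐ is the usual yardstick (lower pKₐ → better LG).
PhCH(CH₃)–Br loses Br⁻: pKₐ(HBr) ≈ -9
PhCH(CH₃)–OH₂⁺ loses H₂O: pKₐ(H₃O⁺) ≈ -1.7
PhCH(CH₃)–OAc loses AcO⁻: pKₐ(CH₃COOH) ≈ 4.8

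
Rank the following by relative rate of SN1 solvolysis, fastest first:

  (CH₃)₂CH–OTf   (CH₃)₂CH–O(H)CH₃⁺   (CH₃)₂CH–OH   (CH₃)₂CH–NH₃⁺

(CH₃)₂CH–OTf > (CH₃)₂CH–O(H)CH₃⁺ > (CH₃)₂CH–NH₃⁺ > (CH₃)₂CH–OH

Identical carbon frameworks mean the comparison reduces to leaving-group quality.
A good leaving group is a weak base: the lower the pKₐ of its conjugate acid, the more readily it departs.
(CH₃)₂CH–OTf loses OTf⁻: pKₐ(CF₃SO₃H (triflic acid)) ≈ -14
(CH₃)₂CH–O(H)CH₃⁺ loses R'OH: pKₐ(R'OH₂⁺) ≈ -2.4
(CH₃)₂CH–NH₃⁺ loses NH₃: pKₐ(NH₄⁺) ≈ 9.2
(CH₃)₂CH–OH loses OH⁻: pKₐ(H₂O) ≈ 15.7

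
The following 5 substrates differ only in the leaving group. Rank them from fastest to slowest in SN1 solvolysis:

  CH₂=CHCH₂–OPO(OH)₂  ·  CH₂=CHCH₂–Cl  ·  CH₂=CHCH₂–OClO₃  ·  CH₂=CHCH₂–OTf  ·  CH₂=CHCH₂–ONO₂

Same R in every case — rank the leaving groups.
The more stable X⁻ (or X) is on its own — i.e. the weaker a base it is — the better a leaving group it makes.
CH₂=CHCH₂–OTf loses OTf⁻: pKₐ(CF₃SO₃H (triflic acid)) ≈ -14
CH₂=CHCH₂–OClO₃ loses ClO₄⁻: pKₐ(HClO₄) ≈ -10
CH₂=CHCH₂–Cl loses Cl⁻: pKₐ(HCl) ≈ -7
CH₂=CHCH₂–ONO₂ loses NO₃⁻: pKₐ(HNO₃) ≈ -1.3
CH₂=CHCH₂–OPO(OH)₂ loses H₂PO₄⁻: pKₐ(H₃PO₄) ≈ 2.1

CH₂=CHCH₂–OTf > CH₂=CHCH₂–OClO₃ > CH₂=CHCH₂–Cl > CH₂=CHCH₂–ONO₂ > CH₂=CHCH₂–OPO(OH)₂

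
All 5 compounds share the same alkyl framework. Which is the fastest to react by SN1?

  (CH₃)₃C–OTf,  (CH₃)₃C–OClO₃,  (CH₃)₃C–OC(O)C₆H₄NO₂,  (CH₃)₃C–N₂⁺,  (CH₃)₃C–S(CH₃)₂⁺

(CH₃)₃C–N₂⁺

Identical carbon frameworks mean the comparison reduces to leaving-group quality.
A good leaving group is a weak base: the lower the pKₐ of its conjugate acid, the more readily it departs.
(CH₃)₃C–N₂⁺ loses N₂: no meaningful conjugate acid; N₂ departs as an exceptionally stable neutral molecule
(CH₃)₃C–OTf loses OTf⁻: pKₐ(CF₃SO₃H (triflic acid)) ≈ -14
(CH₃)₃C–OClO₃ loses ClO₄⁻: pKₐ(HClO₄) ≈ -10
(CH₃)₃C–S(CH₃)₂⁺ loses SR'₂: pKₐ(R'₂SH⁺) ≈ -7
(CH₃)₃C–OC(O)C₆H₄NO₂ loses p-O₂N–C₆H₄–COO⁻: pKₐ(p-nitrobenzoic acid) ≈ 3.4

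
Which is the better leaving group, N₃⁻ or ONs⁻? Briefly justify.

ONs⁻ is the better leaving group.
pKₐ(p-O₂NC₆H₄SO₃H) ≈ -3.5 versus pKₐ(HN₃) ≈ 4.7: ONs⁻ is the much weaker base.
P-nitro group further stabilises the sulfonate.

ONs⁻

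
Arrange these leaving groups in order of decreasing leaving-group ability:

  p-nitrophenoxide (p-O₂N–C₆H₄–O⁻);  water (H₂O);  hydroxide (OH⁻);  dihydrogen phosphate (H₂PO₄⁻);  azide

water (H₂O): pKₐ(H₃O⁺) ≈ -1.7
dihydrogen phosphate (H₂PO₄⁻): pKₐ(H₃PO₄) ≈ 2.1
azide: pKₐ(HN₃) ≈ 4.7
p-nitrophenoxide (p-O₂N–C₆H₄–O⁻): pKₐ(p-nitrophenol) ≈ 7.2
hydroxide (OH⁻): pKₐ(H₂O) ≈ 15.7

water (H₂O) > dihydrogen phosphate (H₂PO₄⁻) > azide > p-nitrophenoxide (p-O₂N–C₆H₄–O⁻) > hydroxide (OH⁻)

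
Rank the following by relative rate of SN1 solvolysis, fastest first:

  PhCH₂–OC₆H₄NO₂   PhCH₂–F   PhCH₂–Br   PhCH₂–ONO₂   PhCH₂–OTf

PhCH₂–OTf > PhCH₂–Br > PhCH₂–ONO₂ > PhCH₂–F > PhCH₂–OC₆H₄NO₂

The skeletons are identical, so relative rate is governed entirely by leaving-group ability.
The more stable X⁻ (or X) is on its own — i.e. the weaker a base it is — the better a leaving group it makes.
PhCH₂–OTf loses OTf⁻: pKₐ(CF₃SO₃H (triflic acid)) ≈ -14
PhCH₂–Br loses Br⁻: pKₐ(HBr) ≈ -9
PhCH₂–ONO₂ loses NO₃⁻: pKₐ(HNO₃) ≈ -1.3
PhCH₂–F loses F⁻: pKₐ(HF) ≈ 3.2
PhCH₂–OC₆H₄NO₂ loses p-O₂N–C₆H₄–O⁻: pKₐ(p-nitrophenol) ≈ 7.2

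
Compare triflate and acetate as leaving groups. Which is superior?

triflate

triflate is the better leaving group.
pKₐ(CF₃SO₃H (triflic acid)) ≈ -14 versus pKₐ(CH₃COOH) ≈ 4.8: triflate is the much weaker base.
Charge spread over three oxygens and a CF₃ group; the premier leaving group in synthesis.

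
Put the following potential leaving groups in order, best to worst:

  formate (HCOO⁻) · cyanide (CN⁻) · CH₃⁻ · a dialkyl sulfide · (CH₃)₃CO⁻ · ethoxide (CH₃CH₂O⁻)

a dialkyl sulfide > formate (HCOO⁻) > cyanide (CN⁻) > ethoxide (CH₃CH₂O⁻) > (CH₃)₃CO⁻ > CH₃⁻

a dialkyl sulfide: pKₐ(R'₂SH⁺) ≈ -7 — neutral; leaves from a sulfonium salt (R–SR'₂⁺)
formate (HCOO⁻): pKₐ(HCOOH) ≈ 3.8 — resonance-stabilised carboxylate
cyanide (CN⁻): pKₐ(HCN) ≈ 9.2
ethoxide (CH₃CH₂O⁻): pKₐ(CH₃CH₂OH) ≈ 16
(CH₃)₃CO⁻: pKₐ(t-BuOH) ≈ 18 — bulky, strongly basic alkoxide
CH₃⁻: pKₐ(CH₄) ≈ 48 — unstabilised carbanion; the worst conceivable leaving group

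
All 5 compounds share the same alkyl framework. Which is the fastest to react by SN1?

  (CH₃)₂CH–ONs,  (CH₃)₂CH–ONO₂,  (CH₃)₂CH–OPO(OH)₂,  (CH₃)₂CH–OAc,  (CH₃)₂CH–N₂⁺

(CH₃)₂CH–N₂⁺

The skeletons are identical, so relative rate is governed entirely by leaving-group ability.
Leaving-group ability tracks the stability of the departed species; conjugate-acid pKₐ is the usual yardstick (lower pKₐ → better LG).
(CH₃)₂CH–N₂⁺ loses N₂: no meaningful conjugate acid; N₂ departs as an exceptionally stable neutral molecule
(CH₃)₂CH–ONs loses ONs⁻: pKₐ(p-O₂NC₆H₄SO₃H) ≈ -3.5
(CH₃)₂CH–ONO₂ loses NO₃⁻: pKₐ(HNO₃) ≈ -1.3
(CH₃)₂CH–OPO(OH)₂ loses H₂PO₄⁻: pKₐ(H₃PO₄) ≈ 2.1
(CH₃)₂CH–OAc loses AcO⁻: pKₐ(CH₃COOH) ≈ 4.8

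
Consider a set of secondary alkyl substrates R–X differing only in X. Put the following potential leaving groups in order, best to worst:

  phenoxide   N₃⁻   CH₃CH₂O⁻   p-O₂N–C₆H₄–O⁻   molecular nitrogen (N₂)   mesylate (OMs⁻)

molecular nitrogen (N₂) > mesylate (OMs⁻) > N₃⁻ > p-O₂N–C₆H₄–O⁻ > phenoxide > CH₃CH₂O⁻

Rank by basicity of the departing species: weakest base leaves most easily.
molecular nitrogen (N₂): no meaningful conjugate acid; N₂ departs as an exceptionally stable neutral molecule
mesylate (OMs⁻): pKₐ(CH₃SO₃H (MsOH)) ≈ -1.9
N₃⁻: pKₐ(HN₃) ≈ 4.7
p-O₂N–C₆H₄–O⁻: pKₐ(p-nitrophenol) ≈ 7.2
phenoxide: pKₐ(C₆H₅OH (phenol)) ≈ 10
CH₃CH₂O⁻: pKₐ(CH₃CH₂OH) ≈ 16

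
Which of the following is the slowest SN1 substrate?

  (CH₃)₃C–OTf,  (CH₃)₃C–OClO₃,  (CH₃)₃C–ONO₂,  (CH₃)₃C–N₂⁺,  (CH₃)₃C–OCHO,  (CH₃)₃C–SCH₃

(CH₃)₃C–SCH₃

With the same alkyl group throughout, only the leaving group differentiates the rates.
Leaving-group ability tracks the stability of the departed species; conjugate-acid pKₐ is the usual yardstick (lower pKₐ → better LG).
(CH₃)₃C–N₂⁺ loses N₂: no meaningful conjugate acid; N₂ departs as an exceptionally stable neutral molecule
(CH₃)₃C–OTf loses OTf⁻: pKₐ(CF₃SO₃H (triflic acid)) ≈ -14
(CH₃)₃C–OClO₃ loses ClO₄⁻: pKₐ(HClO₄) ≈ -10
(CH₃)₃C–ONO₂ loses NO₃⁻: pKₐ(HNO₃) ≈ -1.3
(CH₃)₃C–OCHO loses HCOO⁻: pKₐ(HCOOH) ≈ 3.8
(CH₃)₃C–SCH₃ loses RS⁻: pKₐ(RSH (a thiol)) ≈ 10.5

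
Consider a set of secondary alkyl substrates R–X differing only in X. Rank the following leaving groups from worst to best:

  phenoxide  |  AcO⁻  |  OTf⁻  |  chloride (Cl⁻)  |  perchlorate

The more stable X⁻ (or X) is on its own — i.e. the weaker a base it is — the better a leaving group it makes.
OTf⁻: pKₐ(CF₃SO₃H (triflic acid)) ≈ -14 — charge spread over three oxygens and a CF₃ group; the premier leaving group in synthesis
perchlorate: pKₐ(HClO₄) ≈ -10 — extremely weak base; rarely used for safety reasons
chloride (Cl⁻): pKₐ(HCl) ≈ -7 — moderately weak base
AcO⁻: pKₐ(CH₃COOH) ≈ 4.8
phenoxide: pKₐ(C₆H₅OH (phenol)) ≈ 10
Reversing gives the worst-to-best order requested.

phenoxide < AcO⁻ < chloride (Cl⁻) < perchlorate < OTf⁻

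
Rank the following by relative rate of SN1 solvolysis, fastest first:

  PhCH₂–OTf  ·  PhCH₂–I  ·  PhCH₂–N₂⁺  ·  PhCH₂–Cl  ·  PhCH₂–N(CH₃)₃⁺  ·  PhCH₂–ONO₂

Identical carbon frameworks mean the comparison reduces to leaving-group quality.
Rank by basicity of the departing species: weakest base leaves most easily.
PhCH₂–N₂⁺ loses N₂: no meaningful conjugate acid; N₂ departs as an exceptionally stable neutral molecule
PhCH₂–OTf loses OTf⁻: pKₐ(CF₃SO₃H (triflic acid)) ≈ -14
PhCH₂–I loses I⁻: pKₐ(HI) ≈ -10
PhCH₂–Cl loses Cl⁻: pKₐ(HCl) ≈ -7
PhCH₂–ONO₂ loses NO₃⁻: pKₐ(HNO₃) ≈ -1.3
PhCH₂–N(CH₃)₃⁺ loses NR'₃: pKₐ(R'₃NH⁺) ≈ 10.7

PhCH₂–N₂⁺ > PhCH₂–OTf > PhCH₂–I > PhCH₂–Cl > PhCH₂–ONO₂ > PhCH₂–N(CH₃)₃⁺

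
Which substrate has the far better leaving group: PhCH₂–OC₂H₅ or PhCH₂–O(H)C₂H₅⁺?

From PhCH₂–OC₂H₅ the departing group would be CH₃CH₂O⁻ (pKₐ(CH₃CH₂OH) ≈ 16). Strong base; alkoxides do not leave unassisted.
From PhCH₂–O(H)C₂H₅⁺ the leaving group is R'OH (pKₐ(R'OH₂⁺) ≈ -2.4). Neutral; leaves from a protonated ether (an oxonium ion, R–O(H)R'⁺).
(In practice PhCH₂–O(H)C₂H₅⁺ is made from PhCH₂–OC₂H₅ by protonation with concentrated HBr, allowing neutral ethanol, rather than ethoxide, to depart.)

PhCH₂–O(H)C₂H₅⁺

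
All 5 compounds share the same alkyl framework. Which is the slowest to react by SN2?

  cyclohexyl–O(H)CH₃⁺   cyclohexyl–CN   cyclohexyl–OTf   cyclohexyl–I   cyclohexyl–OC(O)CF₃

cyclohexyl–CN

Identical carbon frameworks mean the comparison reduces to leaving-group quality.
Leaving-group ability tracks the stability of the departed species; conjugate-acid pKₐ is the usual yardstick (lower pKₐ → better LG).
cyclohexyl–OTf loses OTf⁻: pKₐ(CF₃SO₃H (triflic acid)) ≈ -14
cyclohexyl–I loses I⁻: pKₐ(HI) ≈ -10
cyclohexyl–O(H)CH₃⁺ loses R'OH: pKₐ(R'OH₂⁺) ≈ -2.4
cyclohexyl–OC(O)CF₃ loses CF₃COO⁻: pKₐ(CF₃COOH) ≈ 0.2
cyclohexyl–CN loses CN⁻: pKₐ(HCN) ≈ 9.2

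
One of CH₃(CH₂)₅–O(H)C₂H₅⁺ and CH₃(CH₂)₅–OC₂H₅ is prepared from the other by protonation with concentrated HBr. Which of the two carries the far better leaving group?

CH₃(CH₂)₅–O(H)C₂H₅⁺

From CH₃(CH₂)₅–OC₂H₅ the departing group would be CH₃CH₂O⁻ (pKₐ(CH₃CH₂OH) ≈ 16). Strong base; alkoxides do not leave unassisted.
From CH₃(CH₂)₅–O(H)C₂H₅⁺ the leaving group is R'OH (pKₐ(R'OH₂⁺) ≈ -2.4). Neutral; leaves from a protonated ether (an oxonium ion, R–O(H)R'⁺).
Protonation with concentrated HBr works by allowing neutral ethanol, rather than ethoxide, to depart, making CH₃(CH₂)₅–O(H)C₂H₅⁺ enormously more reactive.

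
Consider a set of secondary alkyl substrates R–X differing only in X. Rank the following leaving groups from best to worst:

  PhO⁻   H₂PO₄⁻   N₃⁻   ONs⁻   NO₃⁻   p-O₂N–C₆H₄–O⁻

The more stable X⁻ (or X) is on its own — i.e. the weaker a base it is — the better a leaving group it makes.
ONs⁻: pKₐ(p-O₂NC₆H₄SO₃H) ≈ -3.5 — p-nitro group further stabilises the sulfonate
NO₃⁻: pKₐ(HNO₃) ≈ -1.3
H₂PO₄⁻: pKₐ(H₃PO₄) ≈ 2.1 — moderate base; biological leaving group after further activation
N₃⁻: pKₐ(HN₃) ≈ 4.7 — linear, resonance-stabilised
p-O₂N–C₆H₄–O⁻: pKₐ(p-nitrophenol) ≈ 7.2 — nitro group delocalises the charge; the classic chromogenic LG
PhO⁻: pKₐ(C₆H₅OH (phenol)) ≈ 10

ONs⁻ > NO₃⁻ > H₂PO₄⁻ > N₃⁻ > p-O₂N–C₆H₄–O⁻ > PhO⁻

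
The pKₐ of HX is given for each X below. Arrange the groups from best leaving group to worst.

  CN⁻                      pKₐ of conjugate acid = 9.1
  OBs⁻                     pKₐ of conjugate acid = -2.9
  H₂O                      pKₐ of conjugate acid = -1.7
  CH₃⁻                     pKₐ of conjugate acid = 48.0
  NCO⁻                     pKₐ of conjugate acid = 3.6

Lower conjugate-acid pKₐ ⇒ weaker base ⇒ better leaving group.
Sorting by the given values: OBs⁻ (-2.9), H₂O (-1.7), NCO⁻ (3.6), CN⁻ (9.1), CH₃⁻ (48.0).

OBs⁻ > H₂O > NCO⁻ > CN⁻ > CH₃⁻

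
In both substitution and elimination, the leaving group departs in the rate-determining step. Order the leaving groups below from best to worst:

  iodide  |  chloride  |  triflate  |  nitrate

triflate > iodide > chloride > nitrate

triflate: pKₐ(CF₃SO₃H (triflic acid)) ≈ -14
iodide: pKₐ(HI) ≈ -10
chloride: pKₐ(HCl) ≈ -7
nitrate: pKₐ(HNO₃) ≈ -1.3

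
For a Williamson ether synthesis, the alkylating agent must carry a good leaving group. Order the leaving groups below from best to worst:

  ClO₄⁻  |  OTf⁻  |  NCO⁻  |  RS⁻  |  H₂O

The more stable X⁻ (or X) is on its own — i.e. the weaker a base it is — the better a leaving group it makes.
OTf⁻: pKₐ(CF₃SO₃H (triflic acid)) ≈ -14
ClO₄⁻: pKₐ(HClO₄) ≈ -10
H₂O: pKₐ(H₃O⁺) ≈ -1.7
NCO⁻: pKₐ(HOCN) ≈ 3.5
RS⁻: pKₐ(RSH (a thiol)) ≈ 10.5

OTf⁻ > ClO₄⁻ > H₂O > NCO⁻ > RS⁻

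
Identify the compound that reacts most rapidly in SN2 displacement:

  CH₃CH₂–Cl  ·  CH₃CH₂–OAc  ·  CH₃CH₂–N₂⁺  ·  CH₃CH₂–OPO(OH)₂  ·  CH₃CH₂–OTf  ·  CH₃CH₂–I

CH₃CH₂–N₂⁺

Identical carbon frameworks mean the comparison reduces to leaving-group quality.
The more stable X⁻ (or X) is on its own — i.e. the weaker a base it is — the better a leaving group it makes.
CH₃CH₂–N₂⁺ loses N₂: no meaningful conjugate acid; N₂ departs as an exceptionally stable neutral molecule
CH₃CH₂–OTf loses OTf⁻: pKₐ(CF₃SO₃H (triflic acid)) ≈ -14
CH₃CH₂–I loses I⁻: pKₐ(HI) ≈ -10
CH₃CH₂–Cl loses Cl⁻: pKₐ(HCl) ≈ -7
CH₃CH₂–OPO(OH)₂ loses H₂PO₄⁻: pKₐ(H₃PO₄) ≈ 2.1
CH₃CH₂–OAc loses AcO⁻: pKₐ(CH₃COOH) ≈ 4.8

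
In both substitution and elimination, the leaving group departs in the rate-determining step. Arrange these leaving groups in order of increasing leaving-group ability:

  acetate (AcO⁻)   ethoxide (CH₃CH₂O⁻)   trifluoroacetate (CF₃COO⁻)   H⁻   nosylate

H⁻ < ethoxide (CH₃CH₂O⁻) < acetate (AcO⁻) < trifluoroacetate (CF₃COO⁻) < nosylate

A good leaving group is a weak base: the lower the pKₐ of its conjugate acid, the more readily it departs.
nosylate: pKₐ(p-O₂NC₆H₄SO₃H) ≈ -3.5 — p-nitro group further stabilises the sulfonate
trifluoroacetate (CF₃COO⁻): pKₐ(CF₃COOH) ≈ 0.2 — strongly electron-withdrawing CF₃ stabilises the carboxylate
acetate (AcO⁻): pKₐ(CH₃COOH) ≈ 4.8
ethoxide (CH₃CH₂O⁻): pKₐ(CH₃CH₂OH) ≈ 16 — strong base; alkoxides do not leave unassisted
H⁻: pKₐ(H₂) ≈ 36 — extremely strong base; leaves only in special hydride-transfer contexts
The question asks for worst first, so the sequence is read in increasing leaving-group ability.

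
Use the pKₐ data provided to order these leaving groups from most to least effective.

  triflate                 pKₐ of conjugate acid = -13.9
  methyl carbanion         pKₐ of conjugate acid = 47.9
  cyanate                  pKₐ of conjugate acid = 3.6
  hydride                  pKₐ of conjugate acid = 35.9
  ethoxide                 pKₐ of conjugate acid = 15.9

triflate > cyanate > ethoxide > hydride > methyl carbanion

Lower conjugate-acid pKₐ ⇒ weaker base ⇒ better leaving group.
Sorting by the given values: triflate (-13.9), cyanate (3.6), ethoxide (15.9), hydride (35.9), methyl carbanion (47.9).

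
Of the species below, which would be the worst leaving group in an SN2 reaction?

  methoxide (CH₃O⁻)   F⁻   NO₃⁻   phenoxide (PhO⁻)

A good leaving group is a weak base: the lower the pKₐ of its conjugate acid, the more readily it departs.
NO₃⁻: pKₐ(HNO₃) ≈ -1.3
F⁻: pKₐ(HF) ≈ 3.2
phenoxide (PhO⁻): pKₐ(C₆H₅OH (phenol)) ≈ 10
methoxide (CH₃O⁻): pKₐ(CH₃OH) ≈ 15.5

methoxide (CH₃O⁻)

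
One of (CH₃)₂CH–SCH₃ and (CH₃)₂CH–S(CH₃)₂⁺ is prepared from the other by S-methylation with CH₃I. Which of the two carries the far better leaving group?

(CH₃)₂CH–S(CH₃)₂⁺

From (CH₃)₂CH–SCH₃ the departing group would be RS⁻ (pKₐ(RSH (a thiol)) ≈ 10.5). Moderately basic; rarely leaves without activation.
From (CH₃)₂CH–S(CH₃)₂⁺ the leaving group is SR'₂ (pKₐ(R'₂SH⁺) ≈ -7). Neutral; leaves from a sulfonium salt (R–SR'₂⁺).
S-methylation with CH₃I works by allowing neutral dimethyl sulfide, rather than methanethiolate, to depart, making (CH₃)₂CH–S(CH₃)₂⁺ enormously more reactive.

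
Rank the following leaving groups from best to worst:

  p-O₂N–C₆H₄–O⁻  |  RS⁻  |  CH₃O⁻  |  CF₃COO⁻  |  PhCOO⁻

CF₃COO⁻ > PhCOO⁻ > p-O₂N–C₆H₄–O⁻ > RS⁻ > CH₃O⁻

CF₃COO⁻: pKₐ(CF₃COOH) ≈ 0.2
PhCOO⁻: pKₐ(C₆H₅COOH) ≈ 4.2 — aryl carboxylate
p-O₂N–C₆H₄–O⁻: pKₐ(p-nitrophenol) ≈ 7.2 — nitro group delocalises the charge; the classic chromogenic LG
RS⁻: pKₐ(RSH (a thiol)) ≈ 10.5 — moderately basic; rarely leaves without activation
CH₃O⁻: pKₐ(CH₃OH) ≈ 15.5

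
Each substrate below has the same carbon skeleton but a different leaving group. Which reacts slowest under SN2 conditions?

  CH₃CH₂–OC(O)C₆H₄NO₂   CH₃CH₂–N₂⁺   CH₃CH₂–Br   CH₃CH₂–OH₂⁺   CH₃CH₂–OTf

Same R in every case — rank the leaving groups.
Leaving-group ability tracks the stability of the departed species; conjugate-acid pKₐ is the usual yardstick (lower pKₐ → better LG).
CH₃CH₂–N₂⁺ loses N₂: no meaningful conjugate acid; N₂ departs as an exceptionally stable neutral molecule
CH₃CH₂–OTf loses OTf⁻: pKₐ(CF₃SO₃H (triflic acid)) ≈ -14
CH₃CH₂–Br loses Br⁻: pKₐ(HBr) ≈ -9
CH₃CH₂–OH₂⁺ loses H₂O: pKₐ(H₃O⁺) ≈ -1.7
CH₃CH₂–OC(O)C₆H₄NO₂ loses p-O₂N–C₆H₄–COO⁻: pKₐ(p-nitrobenzoic acid) ≈ 3.4

CH₃CH₂–OC(O)C₆H₄NO₂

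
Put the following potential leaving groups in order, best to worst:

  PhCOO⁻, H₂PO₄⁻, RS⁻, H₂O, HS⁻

Rank by basicity of the departing species: weakest base leaves most easily.
H₂O: pKₐ(H₃O⁺) ≈ -1.7 — neutral; leaves from a protonated alcohol (R–OH₂⁺)
H₂PO₄⁻: pKₐ(H₃PO₄) ≈ 2.1 — moderate base; biological leaving group after further activation
PhCOO⁻: pKₐ(C₆H₅COOH) ≈ 4.2
HS⁻: pKₐ(H₂S) ≈ 7
RS⁻: pKₐ(RSH (a thiol)) ≈ 10.5

H₂O > H₂PO₄⁻ > PhCOO⁻ > HS⁻ > RS⁻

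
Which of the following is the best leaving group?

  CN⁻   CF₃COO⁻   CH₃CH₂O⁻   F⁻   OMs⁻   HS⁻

OMs⁻: pKₐ(CH₃SO₃H (MsOH)) ≈ -1.9
CF₃COO⁻: pKₐ(CF₃COOH) ≈ 0.2
F⁻: pKₐ(HF) ≈ 3.2
HS⁻: pKₐ(H₂S) ≈ 7
CN⁻: pKₐ(HCN) ≈ 9.2
CH₃CH₂O⁻: pKₐ(CH₃CH₂OH) ≈ 16

OMs⁻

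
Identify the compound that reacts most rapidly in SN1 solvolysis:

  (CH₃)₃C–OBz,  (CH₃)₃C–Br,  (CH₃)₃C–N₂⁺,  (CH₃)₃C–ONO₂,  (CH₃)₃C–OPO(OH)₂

(CH₃)₃C–N₂⁺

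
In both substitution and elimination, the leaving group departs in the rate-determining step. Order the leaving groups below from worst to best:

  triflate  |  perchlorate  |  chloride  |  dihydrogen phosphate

dihydrogen phosphate < chloride < perchlorate < triflate

triflate: pKₐ(CF₃SO₃H (triflic acid)) ≈ -14
perchlorate: pKₐ(HClO₄) ≈ -10 — extremely weak base; rarely used for safety reasons
chloride: pKₐ(HCl) ≈ -7 — moderately weak base
dihydrogen phosphate: pKₐ(H₃PO₄) ≈ 2.1
The question asks for worst first, so the sequence is read in increasing leaving-group ability.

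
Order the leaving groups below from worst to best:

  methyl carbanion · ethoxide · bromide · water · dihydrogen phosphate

methyl carbanion < ethoxide < dihydrogen phosphate < water < bromide

Rank by basicity of the departing species: weakest base leaves most easily.
bromide: pKₐ(HBr) ≈ -9 — weak base; good leaving group
water: pKₐ(H₃O⁺) ≈ -1.7 — neutral; leaves from a protonated alcohol (R–OH₂⁺)
dihydrogen phosphate: pKₐ(H₃PO₄) ≈ 2.1
ethoxide: pKₐ(CH₃CH₂OH) ≈ 16 — strong base; alkoxides do not leave unassisted
methyl carbanion: pKₐ(CH₄) ≈ 48
Listed from poorest to best leaving group as asked.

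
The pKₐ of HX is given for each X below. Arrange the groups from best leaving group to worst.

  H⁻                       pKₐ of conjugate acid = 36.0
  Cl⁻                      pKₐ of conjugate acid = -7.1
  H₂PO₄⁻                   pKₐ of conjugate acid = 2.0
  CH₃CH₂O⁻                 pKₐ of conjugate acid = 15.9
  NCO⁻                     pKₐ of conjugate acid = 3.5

Lower conjugate-acid pKₐ ⇒ weaker base ⇒ better leaving group.
Sorting by the given values: Cl⁻ (-7.1), H₂PO₄⁻ (2.0), NCO⁻ (3.5), CH₃CH₂O⁻ (15.9), H⁻ (36.0).

Cl⁻ > H₂PO₄⁻ > NCO⁻ > CH₃CH₂O⁻ > H⁻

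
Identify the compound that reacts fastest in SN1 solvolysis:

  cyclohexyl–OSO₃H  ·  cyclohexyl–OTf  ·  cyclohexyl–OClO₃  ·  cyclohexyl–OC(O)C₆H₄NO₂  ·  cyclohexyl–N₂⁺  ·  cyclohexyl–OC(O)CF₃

With the same alkyl group throughout, only the leaving group differentiates the rates.
Rank by basicity of the departing species: weakest base leaves most easily.
cyclohexyl–N₂⁺ loses N₂: no meaningful conjugate acid; N₂ departs as an exceptionally stable neutral molecule
cyclohexyl–OTf loses OTf⁻: pKₐ(CF₃SO₃H (triflic acid)) ≈ -14
cyclohexyl–OClO₃ loses ClO₄⁻: pKₐ(HClO₄) ≈ -10
cyclohexyl–OSO₃H loses HSO₄⁻: pKₐ(H₂SO₄) ≈ -3
cyclohexyl–OC(O)CF₃ loses CF₃COO⁻: pKₐ(CF₃COOH) ≈ 0.2
cyclohexyl–OC(O)C₆H₄NO₂ loses p-O₂N–C₆H₄–COO⁻: pKₐ(p-nitrobenzoic acid) ≈ 3.4

cyclohexyl–N₂⁺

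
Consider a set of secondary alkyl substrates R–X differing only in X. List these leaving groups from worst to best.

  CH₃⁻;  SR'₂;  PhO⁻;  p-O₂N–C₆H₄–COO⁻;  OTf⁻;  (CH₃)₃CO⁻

The more stable X⁻ (or X) is on its own — i.e. the weaker a base it is — the better a leaving group it makes.
OTf⁻: pKₐ(CF₃SO₃H (triflic acid)) ≈ -14 — charge spread over three oxygens and a CF₃ group; the premier leaving group in synthesis
SR'₂: pKₐ(R'₂SH⁺) ≈ -7 — neutral; leaves from a sulfonium salt (R–SR'₂⁺)
p-O₂N–C₆H₄–COO⁻: pKₐ(p-nitrobenzoic acid) ≈ 3.4
PhO⁻: pKₐ(C₆H₅OH (phenol)) ≈ 10 — resonance into the ring helps, but still a poor LG
(CH₃)₃CO⁻: pKₐ(t-BuOH) ≈ 18
CH₃⁻: pKₐ(CH₄) ≈ 48 — unstabilised carbanion; the worst conceivable leaving group
The question asks for worst first, so the sequence is read in increasing leaving-group ability.

CH₃⁻ < (CH₃)₃CO⁻ < PhO⁻ < p-O₂N–C₆H₄–COO⁻ < SR'₂ < OTf⁻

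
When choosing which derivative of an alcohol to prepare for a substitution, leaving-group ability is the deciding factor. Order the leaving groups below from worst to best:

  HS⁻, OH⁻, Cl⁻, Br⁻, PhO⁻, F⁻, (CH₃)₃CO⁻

(CH₃)₃CO⁻ < OH⁻ < PhO⁻ < HS⁻ < F⁻ < Cl⁻ < Br⁻

The more stable X⁻ (or X) is on its own — i.e. the weaker a base it is — the better a leaving group it makes.
Br⁻: pKₐ(HBr) ≈ -9 — weak base; good leaving group
Cl⁻: pKₐ(HCl) ≈ -7 — moderately weak base
F⁻: pKₐ(HF) ≈ 3.2 — small and strongly basic; the poor halide leaving group
HS⁻: pKₐ(H₂S) ≈ 7 — larger and more polarisable than the oxygen analogue
PhO⁻: pKₐ(C₆H₅OH (phenol)) ≈ 10 — resonance into the ring helps, but still a poor LG
OH⁻: pKₐ(H₂O) ≈ 15.7
(CH₃)₃CO⁻: pKₐ(t-BuOH) ≈ 18
Reversing gives the worst-to-best order requested.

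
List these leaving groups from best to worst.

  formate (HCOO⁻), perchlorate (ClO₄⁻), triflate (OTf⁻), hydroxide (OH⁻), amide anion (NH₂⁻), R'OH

triflate (OTf⁻) > perchlorate (ClO₄⁻) > R'OH > formate (HCOO⁻) > hydroxide (OH⁻) > amide anion (NH₂⁻)

Leaving-group ability tracks the stability of the departed species; conjugate-acid pKₐ is the usual yardstick (lower pKₐ → better LG).
triflate (OTf⁻): pKₐ(CF₃SO₃H (triflic acid)) ≈ -14
perchlorate (ClO₄⁻): pKₐ(HClO₄) ≈ -10 — extremely weak base; rarely used for safety reasons
R'OH: pKₐ(R'OH₂⁺) ≈ -2.4 — neutral; leaves from a protonated ether (an oxonium ion, R–O(H)R'⁺)
formate (HCOO⁻): pKₐ(HCOOH) ≈ 3.8
hydroxide (OH⁻): pKₐ(H₂O) ≈ 15.7
amide anion (NH₂⁻): pKₐ(NH₃) ≈ 38 — extremely strong base; never a leaving group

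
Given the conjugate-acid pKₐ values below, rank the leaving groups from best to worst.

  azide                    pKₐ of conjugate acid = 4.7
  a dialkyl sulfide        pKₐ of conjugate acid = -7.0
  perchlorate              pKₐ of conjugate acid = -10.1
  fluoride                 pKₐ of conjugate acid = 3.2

perchlorate > a dialkyl sulfide > fluoride > azide

Lower conjugate-acid pKₐ ⇒ weaker base ⇒ better leaving group.
Sorting by the given values: perchlorate (-10.1), a dialkyl sulfide (-7.0), fluoride (3.2), azide (4.7).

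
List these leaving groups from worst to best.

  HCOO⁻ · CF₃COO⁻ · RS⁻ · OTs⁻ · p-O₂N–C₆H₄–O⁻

Leaving-group ability tracks the stability of the departed species; conjugate-acid pKₐ is the usual yardstick (lower pKₐ → better LG).
OTs⁻: pKₐ(p-CH₃C₆H₄SO₃H (TsOH)) ≈ -2.8
CF₃COO⁻: pKₐ(CF₃COOH) ≈ 0.2
HCOO⁻: pKₐ(HCOOH) ≈ 3.8
p-O₂N–C₆H₄–O⁻: pKₐ(p-nitrophenol) ≈ 7.2
RS⁻: pKₐ(RSH (a thiol)) ≈ 10.5
The question asks for worst first, so the sequence is read in increasing leaving-group ability.

RS⁻ < p-O₂N–C₆H₄–O⁻ < HCOO⁻ < CF₃COO⁻ < OTs⁻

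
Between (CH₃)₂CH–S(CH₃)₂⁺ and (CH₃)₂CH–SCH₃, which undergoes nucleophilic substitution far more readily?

(CH₃)₂CH–S(CH₃)₂⁺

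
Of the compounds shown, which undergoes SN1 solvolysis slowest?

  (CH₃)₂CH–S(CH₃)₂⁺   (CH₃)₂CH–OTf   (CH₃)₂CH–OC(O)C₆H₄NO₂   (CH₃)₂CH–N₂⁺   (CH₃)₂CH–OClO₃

With the same alkyl group throughout, only the leaving group differentiates the rates.
Rank by basicity of the departing species: weakest base leaves most easily.
(CH₃)₂CH–N₂⁺ loses N₂: no meaningful conjugate acid; N₂ departs as an exceptionally stable neutral molecule
(CH₃)₂CH–OTf loses OTf⁻: pKₐ(CF₃SO₃H (triflic acid)) ≈ -14
(CH₃)₂CH–OClO₃ loses ClO₄⁻: pKₐ(HClO₄) ≈ -10
(CH₃)₂CH–S(CH₃)₂⁺ loses SR'₂: pKₐ(R'₂SH⁺) ≈ -7
(CH₃)₂CH–OC(O)C₆H₄NO₂ loses p-O₂N–C₆H₄–COO⁻: pKₐ(p-nitrobenzoic acid) ≈ 3.4

(CH₃)₂CH–OC(O)C₆H₄NO₂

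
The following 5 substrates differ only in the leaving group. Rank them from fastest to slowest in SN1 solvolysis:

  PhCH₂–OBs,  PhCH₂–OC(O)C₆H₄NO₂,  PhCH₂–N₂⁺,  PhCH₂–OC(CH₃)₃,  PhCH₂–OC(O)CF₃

The skeletons are identical, so relative rate is governed entirely by leaving-group ability.
Leaving-group ability tracks the stability of the departed species; conjugate-acid pKₐ is the usual yardstick (lower pKₐ → better LG).
PhCH₂–N₂⁺ loses N₂: no meaningful conjugate acid; N₂ departs as an exceptionally stable neutral molecule
PhCH₂–OBs loses OBs⁻: pKₐ(p-BrC₆H₄SO₃H) ≈ -2.8
PhCH₂–OC(O)CF₃ loses CF₃COO⁻: pKₐ(CF₃COOH) ≈ 0.2
PhCH₂–OC(O)C₆H₄NO₂ loses p-O₂N–C₆H₄–COO⁻: pKₐ(p-nitrobenzoic acid) ≈ 3.4
PhCH₂–OC(CH₃)₃ loses (CH₃)₃CO⁻: pKₐ(t-BuOH) ≈ 18

PhCH₂–N₂⁺ > PhCH₂–OBs > PhCH₂–OC(O)CF₃ > PhCH₂–OC(O)C₆H₄NO₂ > PhCH₂–OC(CH₃)₃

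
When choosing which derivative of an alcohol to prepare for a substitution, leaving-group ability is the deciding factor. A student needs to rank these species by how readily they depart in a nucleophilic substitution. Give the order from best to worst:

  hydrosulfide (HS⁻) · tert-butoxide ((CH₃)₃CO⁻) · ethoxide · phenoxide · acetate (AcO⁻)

A good leaving group is a weak base: the lower the pKₐ of its conjugate acid, the more readily it departs.
acetate (AcO⁻): pKₐ(CH₃COOH) ≈ 4.8
hydrosulfide (HS⁻): pKₐ(H₂S) ≈ 7
phenoxide: pKₐ(C₆H₅OH (phenol)) ≈ 10
ethoxide: pKₐ(CH₃CH₂OH) ≈ 16
tert-butoxide ((CH₃)₃CO⁻): pKₐ(t-BuOH) ≈ 18

acetate (AcO⁻) > hydrosulfide (HS⁻) > phenoxide > ethoxide > tert-butoxide ((CH₃)₃CO⁻)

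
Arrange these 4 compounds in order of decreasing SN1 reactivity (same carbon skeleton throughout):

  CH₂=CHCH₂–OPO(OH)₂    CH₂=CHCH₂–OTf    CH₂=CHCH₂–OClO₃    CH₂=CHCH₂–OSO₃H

CH₂=CHCH₂–OTf > CH₂=CHCH₂–OClO₃ > CH₂=CHCH₂–OSO₃H > CH₂=CHCH₂–OPO(OH)₂

With the same alkyl group throughout, only the leaving group differentiates the rates.
A good leaving group is a weak base: the lower the pKₐ of its conjugate acid, the more readily it departs.
CH₂=CHCH₂–OTf loses OTf⁻: pKₐ(CF₃SO₃H (triflic acid)) ≈ -14
CH₂=CHCH₂–OClO₃ loses ClO₄⁻: pKₐ(HClO₄) ≈ -10
CH₂=CHCH₂–OSO₃H loses HSO₄⁻: pKₐ(H₂SO₄) ≈ -3
CH₂=CHCH₂–OPO(OH)₂ loses H₂PO₄⁻: pKₐ(H₃PO₄) ≈ 2.1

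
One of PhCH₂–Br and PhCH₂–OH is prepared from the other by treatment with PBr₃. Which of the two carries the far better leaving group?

PhCH₂–Br

From PhCH₂–OH the departing group would be OH⁻ (pKₐ(H₂O) ≈ 15.7). Strong base; essentially never leaves without prior activation.
From PhCH₂–Br the leaving group is Br⁻ (pKₐ(HBr) ≈ -9). Weak base; good leaving group.
Treatment with PBr₃ works by replacing the hydroxyl with bromide, making PhCH₂–Br enormously more reactive.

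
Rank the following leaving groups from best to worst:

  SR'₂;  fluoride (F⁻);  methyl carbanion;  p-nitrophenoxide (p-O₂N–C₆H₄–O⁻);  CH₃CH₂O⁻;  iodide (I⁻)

iodide (I⁻) > SR'₂ > fluoride (F⁻) > p-nitrophenoxide (p-O₂N–C₆H₄–O⁻) > CH₃CH₂O⁻ > methyl carbanion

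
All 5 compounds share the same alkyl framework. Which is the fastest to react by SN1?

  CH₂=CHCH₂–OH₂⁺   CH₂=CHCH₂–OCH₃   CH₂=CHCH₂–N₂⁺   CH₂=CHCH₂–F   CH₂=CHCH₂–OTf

Identical carbon frameworks mean the comparison reduces to leaving-group quality.
A good leaving group is a weak base: the lower the pKₐ of its conjugate acid, the more readily it departs.
CH₂=CHCH₂–N₂⁺ loses N₂: no meaningful conjugate acid; N₂ departs as an exceptionally stable neutral molecule
CH₂=CHCH₂–OTf loses OTf⁻: pKₐ(CF₃SO₃H (triflic acid)) ≈ -14
CH₂=CHCH₂–OH₂⁺ loses H₂O: pKₐ(H₃O⁺) ≈ -1.7
CH₂=CHCH₂–F loses F⁻: pKₐ(HF) ≈ 3.2
CH₂=CHCH₂–OCH₃ loses CH₃O⁻: pKₐ(CH₃OH) ≈ 15.5

CH₂=CHCH₂–N₂⁺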